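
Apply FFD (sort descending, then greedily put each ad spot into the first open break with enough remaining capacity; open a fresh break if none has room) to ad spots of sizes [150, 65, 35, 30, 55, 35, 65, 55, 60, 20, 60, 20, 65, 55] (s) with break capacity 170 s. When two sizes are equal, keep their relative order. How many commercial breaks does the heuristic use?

5

Sorted descending: 150, 65, 65, 65, 60, 60, 55, 55, 55, 35, 35, 30, 20, 20.
  150 → break 1 (new)  [load 150/170]
  65 → break 2 (new)  [load 65/170]
  65 → break 2  [load 130/170]
  65 → break 3 (new)  [load 65/170]
  60 → break 3  [load 125/170]
  60 → break 4 (new)  [load 60/170]
  55 → break 4  [load 115/170]
  55 → break 4  [load 170/170]
  55 → break 5 (new)  [load 55/170]
  35 → break 2  [load 165/170]
  35 → break 3  [load 160/170]
  30 → break 5  [load 85/170]
  20 → break 1  [load 170/170]
  20 → break 5  [load 105/170]
5 commercial breaks opened.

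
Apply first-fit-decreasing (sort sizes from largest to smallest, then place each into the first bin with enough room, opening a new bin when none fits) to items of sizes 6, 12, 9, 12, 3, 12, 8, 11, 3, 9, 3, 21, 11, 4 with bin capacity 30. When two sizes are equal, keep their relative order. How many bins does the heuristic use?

Sorted descending: 21, 12, 12, 12, 11, 11, 9, 9, 8, 6, 4, 3, 3, 3.
  21 → bin 1 (new)  [load 21/30]
  12 → bin 2 (new)  [load 12/30]
  12 → bin 2  [load 24/30]
  12 → bin 3 (new)  [load 12/30]
  11 → bin 3  [load 23/30]
  11 → bin 4 (new)  [load 11/30]
  9 → bin 1  [load 30/30]
  9 → bin 4  [load 20/30]
  8 → bin 4  [load 28/30]
  6 → bin 2  [load 30/30]
  4 → bin 3  [load 27/30]
  3 → bin 3  [load 30/30]
  3 → bin 5 (new)  [load 3/30]
  3 → bin 5  [load 6/30]
5 bins opened.

5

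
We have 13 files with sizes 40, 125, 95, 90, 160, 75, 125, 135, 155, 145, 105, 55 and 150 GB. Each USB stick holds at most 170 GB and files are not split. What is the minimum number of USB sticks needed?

Total = 160 + 155 + 150 + 145 + 135 + 125 + 125 + 105 + 95 + 90 + 75 + 55 + 40 = 1455 GB.
Lower bound: ⌈1455/170⌉ = 9 USB sticks.
Also, 10 files each exceed 85 GB, and no two of those can share a USB stick, so at least 10 USB sticks are needed.
A packing using 10 USB sticks:
  USB stick 1: 160 = 160
  USB stick 2: 155 = 155
  USB stick 3: 150 = 150
  USB stick 4: 145 = 145
  USB stick 5: 135 = 135
  USB stick 6: 125 + 40 = 165
  USB stick 7: 125 = 125
  USB stick 8: 105 + 55 = 160
  USB stick 9: 95 + 75 = 170
  USB stick 10: 90 = 90
This matches the lower bound, so 10 is optimal.

10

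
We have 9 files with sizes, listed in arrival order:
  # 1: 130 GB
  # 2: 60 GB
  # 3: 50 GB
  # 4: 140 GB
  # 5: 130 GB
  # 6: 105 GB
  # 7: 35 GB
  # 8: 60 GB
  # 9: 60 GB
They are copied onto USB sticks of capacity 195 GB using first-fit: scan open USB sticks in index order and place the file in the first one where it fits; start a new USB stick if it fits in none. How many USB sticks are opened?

5

  130 → USB stick 1 (new)  [load 130/195]
  60 → USB stick 1  [load 190/195]
  50 → USB stick 2 (new)  [load 50/195]
  140 → USB stick 2  [load 190/195]
  130 → USB stick 3 (new)  [load 130/195]
  105 → USB stick 4 (new)  [load 105/195]
  35 → USB stick 3  [load 165/195]
  60 → USB stick 4  [load 165/195]
  60 → USB stick 5 (new)  [load 60/195]
5 USB sticks opened.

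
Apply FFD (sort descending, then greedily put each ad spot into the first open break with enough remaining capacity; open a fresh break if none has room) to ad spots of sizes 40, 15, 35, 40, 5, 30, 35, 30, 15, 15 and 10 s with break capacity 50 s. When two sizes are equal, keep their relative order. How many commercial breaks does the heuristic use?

Sorted descending: 40, 40, 35, 35, 30, 30, 15, 15, 15, 10, 5.
  40 → break 1 (new)  [load 40/50]
  40 → break 2 (new)  [load 40/50]
  35 → break 3 (new)  [load 35/50]
  35 → break 4 (new)  [load 35/50]
  30 → break 5 (new)  [load 30/50]
  30 → break 6 (new)  [load 30/50]
  15 → break 3  [load 50/50]
  15 → break 4  [load 50/50]
  15 → break 5  [load 45/50]
  10 → break 1  [load 50/50]
  5 → break 2  [load 45/50]
6 commercial breaks opened.

6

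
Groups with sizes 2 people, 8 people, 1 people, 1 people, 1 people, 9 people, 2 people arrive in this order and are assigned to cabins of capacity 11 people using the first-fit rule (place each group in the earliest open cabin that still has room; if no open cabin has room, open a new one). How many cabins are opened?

3

  2 → cabin 1 (new)  [load 2/11]
  8 → cabin 1  [load 10/11]
  1 → cabin 1  [load 11/11]
  1 → cabin 2 (new)  [load 1/11]
  1 → cabin 2  [load 2/11]
  9 → cabin 2  [load 11/11]
  2 → cabin 3 (new)  [load 2/11]
3 cabins opened.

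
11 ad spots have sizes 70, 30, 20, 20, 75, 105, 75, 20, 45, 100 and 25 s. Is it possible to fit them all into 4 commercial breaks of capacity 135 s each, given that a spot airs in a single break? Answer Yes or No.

No

Total = 585 s; ⌈585/135⌉ = 5.
At least 5 commercial breaks are required, but only 4 are allowed.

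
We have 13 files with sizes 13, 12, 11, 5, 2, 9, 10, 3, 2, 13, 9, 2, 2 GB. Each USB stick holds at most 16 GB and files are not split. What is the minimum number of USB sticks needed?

7

Total = 13 + 13 + 12 + 11 + 10 + 9 + 9 + 5 + 3 + 2 + 2 + 2 + 2 = 93 GB.
Lower bound: ⌈93/16⌉ = 6 USB sticks.
Also, 7 files each exceed 8 GB, and no two of those can share a USB stick, so at least 7 USB sticks are needed.
A packing using 7 USB sticks:
  USB stick 1: 13 + 3 = 16
  USB stick 2: 13 + 2 = 15
  USB stick 3: 12 + 2 + 2 = 16
  USB stick 4: 11 + 5 = 16
  USB stick 5: 10 + 2 = 12
  USB stick 6: 9 = 9
  USB stick 7: 9 = 9
This matches the lower bound, so 7 is optimal.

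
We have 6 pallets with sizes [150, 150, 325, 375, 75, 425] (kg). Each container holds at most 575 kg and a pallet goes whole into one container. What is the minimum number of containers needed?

Total = 425 + 375 + 325 + 150 + 150 + 75 = 1500 kg.
Lower bound: ⌈1500/575⌉ = 3 containers.
A packing using 3 containers:
  container 1: 425 + 150 = 575
  container 2: 375 + 150 = 525
  container 3: 325 + 75 = 400
This matches the lower bound, so 3 is optimal.

3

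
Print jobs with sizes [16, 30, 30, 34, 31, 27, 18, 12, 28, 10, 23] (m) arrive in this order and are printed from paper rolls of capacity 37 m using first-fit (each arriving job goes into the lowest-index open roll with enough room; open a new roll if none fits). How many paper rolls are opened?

  16 → roll 1 (new)  [load 16/37]
  30 → roll 2 (new)  [load 30/37]
  30 → roll 3 (new)  [load 30/37]
  34 → roll 4 (new)  [load 34/37]
  31 → roll 5 (new)  [load 31/37]
  27 → roll 6 (new)  [load 27/37]
  18 → roll 1  [load 34/37]
  12 → roll 7 (new)  [load 12/37]
  28 → roll 8 (new)  [load 28/37]
  10 → roll 6  [load 37/37]
  23 → roll 7  [load 35/37]
8 paper rolls opened.

8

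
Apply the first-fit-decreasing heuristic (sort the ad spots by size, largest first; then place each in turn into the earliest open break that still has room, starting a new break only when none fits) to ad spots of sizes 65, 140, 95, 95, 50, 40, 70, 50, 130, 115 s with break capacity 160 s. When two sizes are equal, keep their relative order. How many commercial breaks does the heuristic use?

Sorted descending: 140, 130, 115, 95, 95, 70, 65, 50, 50, 40.
  140 → break 1 (new)  [load 140/160]
  130 → break 2 (new)  [load 130/160]
  115 → break 3 (new)  [load 115/160]
  95 → break 4 (new)  [load 95/160]
  95 → break 5 (new)  [load 95/160]
  70 → break 6 (new)  [load 70/160]
  65 → break 4  [load 160/160]
  50 → break 5  [load 145/160]
  50 → break 6  [load 120/160]
  40 → break 3  [load 155/160]
6 commercial breaks opened.

6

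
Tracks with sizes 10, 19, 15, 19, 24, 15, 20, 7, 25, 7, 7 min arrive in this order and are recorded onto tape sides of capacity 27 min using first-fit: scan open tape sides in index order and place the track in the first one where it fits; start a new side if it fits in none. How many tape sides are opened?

7

  10 → side 1 (new)  [load 10/27]
  19 → side 2 (new)  [load 19/27]
  15 → side 1  [load 25/27]
  19 → side 3 (new)  [load 19/27]
  24 → side 4 (new)  [load 24/27]
  15 → side 5 (new)  [load 15/27]
  20 → side 6 (new)  [load 20/27]
  7 → side 2  [load 26/27]
  25 → side 7 (new)  [load 25/27]
  7 → side 3  [load 26/27]
  7 → side 5  [load 22/27]
7 tape sides opened.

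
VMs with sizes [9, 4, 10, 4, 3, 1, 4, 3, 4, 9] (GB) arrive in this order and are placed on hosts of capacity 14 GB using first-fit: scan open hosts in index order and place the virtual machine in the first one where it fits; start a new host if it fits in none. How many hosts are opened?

4

  9 → host 1 (new)  [load 9/14]
  4 → host 1  [load 13/14]
  10 → host 2 (new)  [load 10/14]
  4 → host 2  [load 14/14]
  3 → host 3 (new)  [load 3/14]
  1 → host 1  [load 14/14]
  4 → host 3  [load 7/14]
  3 → host 3  [load 10/14]
  4 → host 3  [load 14/14]
  9 → host 4 (new)  [load 9/14]
4 hosts opened.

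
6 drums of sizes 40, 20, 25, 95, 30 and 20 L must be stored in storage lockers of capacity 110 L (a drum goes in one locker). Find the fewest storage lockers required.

3

Total = 95 + 40 + 30 + 25 + 20 + 20 = 230 L.
Lower bound: ⌈230/110⌉ = 3 storage lockers.
A packing using 3 storage lockers:
  locker 1: 95 = 95
  locker 2: 40 + 30 + 25 = 95
  locker 3: 20 + 20 = 40
This matches the lower bound, so 3 is optimal.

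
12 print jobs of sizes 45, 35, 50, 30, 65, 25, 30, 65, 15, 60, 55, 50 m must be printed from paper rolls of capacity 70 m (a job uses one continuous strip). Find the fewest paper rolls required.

9

Total = 65 + 65 + 60 + 55 + 50 + 50 + 45 + 35 + 30 + 30 + 25 + 15 = 525 m.
Lower bound: ⌈525/70⌉ = 8 paper rolls.
A packing using 9 paper rolls:
  roll 1: 65 = 65
  roll 2: 65 = 65
  roll 3: 60 = 60
  roll 4: 55 + 15 = 70
  roll 5: 50 = 50
  roll 6: 50 = 50
  roll 7: 45 + 25 = 70
  roll 8: 35 + 30 = 65
  roll 9: 30 = 30
No arrangement into 8 paper rolls stays within capacity, so 9 is optimal.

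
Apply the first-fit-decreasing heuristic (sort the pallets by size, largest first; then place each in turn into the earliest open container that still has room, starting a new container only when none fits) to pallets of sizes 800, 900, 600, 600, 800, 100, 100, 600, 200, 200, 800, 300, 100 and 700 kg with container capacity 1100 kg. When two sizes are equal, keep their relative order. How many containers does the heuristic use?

8

Sorted descending: 900, 800, 800, 800, 700, 600, 600, 600, 300, 200, 200, 100, 100, 100.
  900 → container 1 (new)  [load 900/1100]
  800 → container 2 (new)  [load 800/1100]
  800 → container 3 (new)  [load 800/1100]
  800 → container 4 (new)  [load 800/1100]
  700 → container 5 (new)  [load 700/1100]
  600 → container 6 (new)  [load 600/1100]
  600 → container 7 (new)  [load 600/1100]
  600 → container 8 (new)  [load 600/1100]
  300 → container 2  [load 1100/1100]
  200 → container 1  [load 1100/1100]
  200 → container 3  [load 1000/1100]
  100 → container 3  [load 1100/1100]
  100 → container 4  [load 900/1100]
  100 → container 4  [load 1000/1100]
8 containers opened.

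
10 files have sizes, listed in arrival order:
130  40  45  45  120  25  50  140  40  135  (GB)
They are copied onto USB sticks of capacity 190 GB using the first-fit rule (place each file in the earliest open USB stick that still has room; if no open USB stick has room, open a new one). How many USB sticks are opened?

  130 → USB stick 1 (new)  [load 130/190]
  40 → USB stick 1  [load 170/190]
  45 → USB stick 2 (new)  [load 45/190]
  45 → USB stick 2  [load 90/190]
  120 → USB stick 3 (new)  [load 120/190]
  25 → USB stick 2  [load 115/190]
  50 → USB stick 2  [load 165/190]
  140 → USB stick 4 (new)  [load 140/190]
  40 → USB stick 3  [load 160/190]
  135 → USB stick 5 (new)  [load 135/190]
5 USB sticks opened.

5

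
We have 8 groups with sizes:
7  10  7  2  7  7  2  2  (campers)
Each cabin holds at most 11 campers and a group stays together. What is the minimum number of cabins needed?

5

Total = 10 + 7 + 7 + 7 + 7 + 2 + 2 + 2 = 44 campers.
Lower bound: ⌈44/11⌉ = 4 cabins.
Also, 5 groups each exceed 11/2 campers, and no two of those can share a cabin, so at least 5 cabins are needed.
A packing using 5 cabins:
  cabin 1: 10 = 10
  cabin 2: 7 + 2 + 2 = 11
  cabin 3: 7 + 2 = 9
  cabin 4: 7 = 7
  cabin 5: 7 = 7
This matches the lower bound, so 5 is optimal.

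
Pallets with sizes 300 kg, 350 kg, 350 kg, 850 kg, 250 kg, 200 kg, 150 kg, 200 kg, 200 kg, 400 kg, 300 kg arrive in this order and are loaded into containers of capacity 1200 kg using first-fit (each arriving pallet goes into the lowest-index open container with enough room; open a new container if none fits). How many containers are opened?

  300 → container 1 (new)  [load 300/1200]
  350 → container 1  [load 650/1200]
  350 → container 1  [load 1000/1200]
  850 → container 2 (new)  [load 850/1200]
  250 → container 2  [load 1100/1200]
  200 → container 1  [load 1200/1200]
  150 → container 3 (new)  [load 150/1200]
  200 → container 3  [load 350/1200]
  200 → container 3  [load 550/1200]
  400 → container 3  [load 950/1200]
  300 → container 4 (new)  [load 300/1200]
4 containers opened.

4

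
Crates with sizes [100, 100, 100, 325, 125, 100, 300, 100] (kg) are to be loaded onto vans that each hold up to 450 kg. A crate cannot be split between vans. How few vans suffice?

3

Total = 325 + 300 + 125 + 100 + 100 + 100 + 100 + 100 = 1250 kg.
Lower bound: ⌈1250/450⌉ = 3 vans.
A packing using 3 vans:
  van 1: 325 + 125 = 450
  van 2: 300 + 100 = 400
  van 3: 100 + 100 + 100 + 100 = 400
This matches the lower bound, so 3 is optimal.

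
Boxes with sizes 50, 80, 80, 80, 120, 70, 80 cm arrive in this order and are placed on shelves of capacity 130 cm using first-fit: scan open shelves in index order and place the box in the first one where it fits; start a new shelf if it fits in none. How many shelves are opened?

  50 → shelf 1 (new)  [load 50/130]
  80 → shelf 1  [load 130/130]
  80 → shelf 2 (new)  [load 80/130]
  80 → shelf 3 (new)  [load 80/130]
  120 → shelf 4 (new)  [load 120/130]
  70 → shelf 5 (new)  [load 70/130]
  80 → shelf 6 (new)  [load 80/130]
6 shelves opened.

6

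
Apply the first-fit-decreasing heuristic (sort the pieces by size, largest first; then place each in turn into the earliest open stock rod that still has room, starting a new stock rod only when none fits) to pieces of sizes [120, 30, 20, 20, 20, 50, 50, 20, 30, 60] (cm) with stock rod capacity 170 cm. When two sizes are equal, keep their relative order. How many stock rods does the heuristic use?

3

Sorted descending: 120, 60, 50, 50, 30, 30, 20, 20, 20, 20.
  120 → stock rod 1 (new)  [load 120/170]
  60 → stock rod 2 (new)  [load 60/170]
  50 → stock rod 1  [load 170/170]
  50 → stock rod 2  [load 110/170]
  30 → stock rod 2  [load 140/170]
  30 → stock rod 2  [load 170/170]
  20 → stock rod 3 (new)  [load 20/170]
  20 → stock rod 3  [load 40/170]
  20 → stock rod 3  [load 60/170]
  20 → stock rod 3  [load 80/170]
3 stock rods opened.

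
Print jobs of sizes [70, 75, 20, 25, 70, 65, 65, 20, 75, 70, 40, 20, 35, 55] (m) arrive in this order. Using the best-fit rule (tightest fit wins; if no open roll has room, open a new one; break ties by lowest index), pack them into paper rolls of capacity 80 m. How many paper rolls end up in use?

  70 → roll 1 (new)  [load 70/80]
  75 → roll 2 (new)  [load 75/80]
  20 → roll 3 (new)  [load 20/80]
  25 → roll 3  [load 45/80]
  70 → roll 4 (new)  [load 70/80]
  65 → roll 5 (new)  [load 65/80]
  65 → roll 6 (new)  [load 65/80]
  20 → roll 3  [load 65/80]
  75 → roll 7 (new)  [load 75/80]
  70 → roll 8 (new)  [load 70/80]
  40 → roll 9 (new)  [load 40/80]
  20 → roll 9  [load 60/80]
  35 → roll 10 (new)  [load 35/80]
  55 → roll 11 (new)  [load 55/80]
11 paper rolls opened.

11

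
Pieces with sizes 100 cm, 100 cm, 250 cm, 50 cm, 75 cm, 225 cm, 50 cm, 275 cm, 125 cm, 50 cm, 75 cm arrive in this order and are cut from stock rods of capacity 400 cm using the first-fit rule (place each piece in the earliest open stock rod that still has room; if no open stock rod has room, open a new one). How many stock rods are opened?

  100 → stock rod 1 (new)  [load 100/400]
  100 → stock rod 1  [load 200/400]
  250 → stock rod 2 (new)  [load 250/400]
  50 → stock rod 1  [load 250/400]
  75 → stock rod 1  [load 325/400]
  225 → stock rod 3 (new)  [load 225/400]
  50 → stock rod 1  [load 375/400]
  275 → stock rod 4 (new)  [load 275/400]
  125 → stock rod 2  [load 375/400]
  50 → stock rod 3  [load 275/400]
  75 → stock rod 3  [load 350/400]
4 stock rods opened.

4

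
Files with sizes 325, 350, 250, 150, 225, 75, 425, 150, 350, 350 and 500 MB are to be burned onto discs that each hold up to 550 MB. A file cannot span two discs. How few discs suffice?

7

Total = 500 + 425 + 350 + 350 + 350 + 325 + 250 + 225 + 150 + 150 + 75 = 3150 MB.
Lower bound: ⌈3150/550⌉ = 6 discs.
A packing using 7 discs:
  disc 1: 500 = 500
  disc 2: 425 + 75 = 500
  disc 3: 350 + 150 = 500
  disc 4: 350 + 150 = 500
  disc 5: 350 = 350
  disc 6: 325 + 225 = 550
  disc 7: 250 = 250
No arrangement into 6 discs stays within capacity, so 7 is optimal.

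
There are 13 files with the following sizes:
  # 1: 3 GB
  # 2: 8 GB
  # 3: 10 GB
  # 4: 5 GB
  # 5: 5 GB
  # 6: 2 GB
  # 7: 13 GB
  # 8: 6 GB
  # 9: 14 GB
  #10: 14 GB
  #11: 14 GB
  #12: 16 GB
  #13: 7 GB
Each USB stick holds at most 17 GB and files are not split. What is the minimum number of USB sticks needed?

8

Total = 16 + 14 + 14 + 14 + 13 + 10 + 8 + 7 + 6 + 5 + 5 + 3 + 2 = 117 GB.
Lower bound: ⌈117/17⌉ = 7 USB sticks.
A packing using 8 USB sticks:
  USB stick 1: 16 = 16
  USB stick 2: 14 + 3 = 17
  USB stick 3: 14 + 2 = 16
  USB stick 4: 14 = 14
  USB stick 5: 13 = 13
  USB stick 6: 10 + 7 = 17
  USB stick 7: 8 + 6 = 14
  USB stick 8: 5 + 5 = 10
No arrangement into 7 USB sticks stays within capacity, so 8 is optimal.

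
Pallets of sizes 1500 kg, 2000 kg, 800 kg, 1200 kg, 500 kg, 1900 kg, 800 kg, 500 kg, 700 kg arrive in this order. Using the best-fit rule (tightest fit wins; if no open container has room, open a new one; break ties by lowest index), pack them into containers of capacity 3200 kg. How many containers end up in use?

  1500 → container 1 (new)  [load 1500/3200]
  2000 → container 2 (new)  [load 2000/3200]
  800 → container 2  [load 2800/3200]
  1200 → container 1  [load 2700/3200]
  500 → container 1  [load 3200/3200]
  1900 → container 3 (new)  [load 1900/3200]
  800 → container 3  [load 2700/3200]
  500 → container 3  [load 3200/3200]
  700 → container 4 (new)  [load 700/3200]
4 containers opened.

4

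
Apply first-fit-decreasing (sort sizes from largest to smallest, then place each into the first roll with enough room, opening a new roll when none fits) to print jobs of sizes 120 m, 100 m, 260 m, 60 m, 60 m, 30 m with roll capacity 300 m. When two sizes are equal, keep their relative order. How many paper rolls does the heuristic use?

3

Sorted descending: 260, 120, 100, 60, 60, 30.
  260 → roll 1 (new)  [load 260/300]
  120 → roll 2 (new)  [load 120/300]
  100 → roll 2  [load 220/300]
  60 → roll 2  [load 280/300]
  60 → roll 3 (new)  [load 60/300]
  30 → roll 1  [load 290/300]
3 paper rolls opened.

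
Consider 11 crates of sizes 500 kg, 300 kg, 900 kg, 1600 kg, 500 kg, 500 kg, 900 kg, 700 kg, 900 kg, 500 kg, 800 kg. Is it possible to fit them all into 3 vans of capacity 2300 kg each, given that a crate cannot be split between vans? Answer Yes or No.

No

Total = 8100 kg; ⌈8100/2300⌉ = 4.
At least 4 vans are required, but only 3 are allowed.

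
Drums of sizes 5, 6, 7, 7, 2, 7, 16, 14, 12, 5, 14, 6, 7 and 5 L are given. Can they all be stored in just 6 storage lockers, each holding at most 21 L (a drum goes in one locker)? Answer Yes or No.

A valid assignment using 6 storage lockers:
  locker 1: 16 + 5 = 21
  locker 2: 14 + 7 = 21
  locker 3: 14 + 7 = 21
  locker 4: 12 + 7 + 2 = 21
  locker 5: 7 + 6 + 6 = 19
  locker 6: 5 + 5 = 10
Every load is within 21 L, so 6 storage lockers suffice.

Yes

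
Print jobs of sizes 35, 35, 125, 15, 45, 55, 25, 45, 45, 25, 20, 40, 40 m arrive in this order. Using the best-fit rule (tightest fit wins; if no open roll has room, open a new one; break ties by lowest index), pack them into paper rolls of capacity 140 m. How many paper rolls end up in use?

5

  35 → roll 1 (new)  [load 35/140]
  35 → roll 1  [load 70/140]
  125 → roll 2 (new)  [load 125/140]
  15 → roll 2  [load 140/140]
  45 → roll 1  [load 115/140]
  55 → roll 3 (new)  [load 55/140]
  25 → roll 1  [load 140/140]
  45 → roll 3  [load 100/140]
  45 → roll 4 (new)  [load 45/140]
  25 → roll 3  [load 125/140]
  20 → roll 4  [load 65/140]
  40 → roll 4  [load 105/140]
  40 → roll 5 (new)  [load 40/140]
5 paper rolls opened.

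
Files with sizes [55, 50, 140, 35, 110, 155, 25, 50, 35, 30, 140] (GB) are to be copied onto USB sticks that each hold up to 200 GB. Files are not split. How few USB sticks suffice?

Total = 155 + 140 + 140 + 110 + 55 + 50 + 50 + 35 + 35 + 30 + 25 = 825 GB.
Lower bound: ⌈825/200⌉ = 5 USB sticks.
A packing using 5 USB sticks:
  USB stick 1: 155 + 35 = 190
  USB stick 2: 140 + 55 = 195
  USB stick 3: 140 + 50 = 190
  USB stick 4: 110 + 50 + 35 = 195
  USB stick 5: 30 + 25 = 55
This matches the lower bound, so 5 is optimal.

5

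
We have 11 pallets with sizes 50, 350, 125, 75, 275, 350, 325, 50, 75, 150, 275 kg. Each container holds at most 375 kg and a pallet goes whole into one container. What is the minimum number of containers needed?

Total = 350 + 350 + 325 + 275 + 275 + 150 + 125 + 75 + 75 + 50 + 50 = 2100 kg.
Lower bound: ⌈2100/375⌉ = 6 containers.
A packing using 6 containers:
  container 1: 350 = 350
  container 2: 350 = 350
  container 3: 325 + 50 = 375
  container 4: 275 + 75 = 350
  container 5: 275 + 75 = 350
  container 6: 150 + 125 + 50 = 325
This matches the lower bound, so 6 is optimal.

6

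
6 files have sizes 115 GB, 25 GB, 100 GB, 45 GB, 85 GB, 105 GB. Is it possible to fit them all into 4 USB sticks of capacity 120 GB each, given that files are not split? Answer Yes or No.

Total = 475 GB; ⌈475/120⌉ = 4.
The bound of 4 does not rule out 4, but exhaustive search shows no assignment into 4 USB sticks of capacity 120 GB exists — the minimum is 5.

No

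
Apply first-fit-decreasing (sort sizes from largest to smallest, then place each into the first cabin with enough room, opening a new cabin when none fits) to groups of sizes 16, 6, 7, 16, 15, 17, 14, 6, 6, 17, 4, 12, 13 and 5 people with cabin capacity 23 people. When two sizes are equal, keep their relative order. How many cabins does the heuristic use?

Sorted descending: 17, 17, 16, 16, 15, 14, 13, 12, 7, 6, 6, 6, 5, 4.
  17 → cabin 1 (new)  [load 17/23]
  17 → cabin 2 (new)  [load 17/23]
  16 → cabin 3 (new)  [load 16/23]
  16 → cabin 4 (new)  [load 16/23]
  15 → cabin 5 (new)  [load 15/23]
  14 → cabin 6 (new)  [load 14/23]
  13 → cabin 7 (new)  [load 13/23]
  12 → cabin 8 (new)  [load 12/23]
  7 → cabin 3  [load 23/23]
  6 → cabin 1  [load 23/23]
  6 → cabin 2  [load 23/23]
  6 → cabin 4  [load 22/23]
  5 → cabin 5  [load 20/23]
  4 → cabin 6  [load 18/23]
8 cabins opened.

8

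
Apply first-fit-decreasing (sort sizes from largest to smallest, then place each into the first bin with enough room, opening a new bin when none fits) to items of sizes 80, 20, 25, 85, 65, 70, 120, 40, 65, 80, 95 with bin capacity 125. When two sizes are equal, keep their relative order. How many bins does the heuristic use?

Sorted descending: 120, 95, 85, 80, 80, 70, 65, 65, 40, 25, 20.
  120 → bin 1 (new)  [load 120/125]
  95 → bin 2 (new)  [load 95/125]
  85 → bin 3 (new)  [load 85/125]
  80 → bin 4 (new)  [load 80/125]
  80 → bin 5 (new)  [load 80/125]
  70 → bin 6 (new)  [load 70/125]
  65 → bin 7 (new)  [load 65/125]
  65 → bin 8 (new)  [load 65/125]
  40 → bin 3  [load 125/125]
  25 → bin 2  [load 120/125]
  20 → bin 4  [load 100/125]
8 bins opened.

8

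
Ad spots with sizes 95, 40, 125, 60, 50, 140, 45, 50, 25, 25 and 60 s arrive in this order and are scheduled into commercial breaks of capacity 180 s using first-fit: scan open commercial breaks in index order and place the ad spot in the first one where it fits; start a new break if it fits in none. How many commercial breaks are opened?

  95 → break 1 (new)  [load 95/180]
  40 → break 1  [load 135/180]
  125 → break 2 (new)  [load 125/180]
  60 → break 3 (new)  [load 60/180]
  50 → break 2  [load 175/180]
  140 → break 4 (new)  [load 140/180]
  45 → break 1  [load 180/180]
  50 → break 3  [load 110/180]
  25 → break 3  [load 135/180]
  25 → break 3  [load 160/180]
  60 → break 5 (new)  [load 60/180]
5 commercial breaks opened.

5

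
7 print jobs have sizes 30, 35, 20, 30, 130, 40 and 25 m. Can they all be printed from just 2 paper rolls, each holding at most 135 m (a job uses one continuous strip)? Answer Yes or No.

Total = 310 m; ⌈310/135⌉ = 3.
At least 3 paper rolls are required, but only 2 are allowed.

No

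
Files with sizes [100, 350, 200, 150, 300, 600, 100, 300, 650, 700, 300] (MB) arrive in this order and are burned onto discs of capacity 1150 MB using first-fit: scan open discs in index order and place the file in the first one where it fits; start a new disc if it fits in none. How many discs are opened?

4

  100 → disc 1 (new)  [load 100/1150]
  350 → disc 1  [load 450/1150]
  200 → disc 1  [load 650/1150]
  150 → disc 1  [load 800/1150]
  300 → disc 1  [load 1100/1150]
  600 → disc 2 (new)  [load 600/1150]
  100 → disc 2  [load 700/1150]
  300 → disc 2  [load 1000/1150]
  650 → disc 3 (new)  [load 650/1150]
  700 → disc 4 (new)  [load 700/1150]
  300 → disc 3  [load 950/1150]
4 discs opened.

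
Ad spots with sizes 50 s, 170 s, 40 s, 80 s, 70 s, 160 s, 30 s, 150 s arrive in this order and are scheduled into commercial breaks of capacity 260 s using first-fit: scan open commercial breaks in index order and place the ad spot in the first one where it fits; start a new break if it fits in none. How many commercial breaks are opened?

4

  50 → break 1 (new)  [load 50/260]
  170 → break 1  [load 220/260]
  40 → break 1  [load 260/260]
  80 → break 2 (new)  [load 80/260]
  70 → break 2  [load 150/260]
  160 → break 3 (new)  [load 160/260]
  30 → break 2  [load 180/260]
  150 → break 4 (new)  [load 150/260]
4 commercial breaks opened.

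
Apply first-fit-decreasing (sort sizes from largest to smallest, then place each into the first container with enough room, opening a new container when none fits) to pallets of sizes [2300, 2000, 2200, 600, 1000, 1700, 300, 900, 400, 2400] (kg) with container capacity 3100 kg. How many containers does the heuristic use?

5

Sorted descending: 2400, 2300, 2200, 2000, 1700, 1000, 900, 600, 400, 300.
  2400 → container 1 (new)  [load 2400/3100]
  2300 → container 2 (new)  [load 2300/3100]
  2200 → container 3 (new)  [load 2200/3100]
  2000 → container 4 (new)  [load 2000/3100]
  1700 → container 5 (new)  [load 1700/3100]
  1000 → container 4  [load 3000/3100]
  900 → container 3  [load 3100/3100]
  600 → container 1  [load 3000/3100]
  400 → container 2  [load 2700/3100]
  300 → container 2  [load 3000/3100]
5 containers opened.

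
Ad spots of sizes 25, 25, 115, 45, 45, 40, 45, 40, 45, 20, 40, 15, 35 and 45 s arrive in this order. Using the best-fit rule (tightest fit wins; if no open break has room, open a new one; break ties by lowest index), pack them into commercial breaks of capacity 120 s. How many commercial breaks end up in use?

6

  25 → break 1 (new)  [load 25/120]
  25 → break 1  [load 50/120]
  115 → break 2 (new)  [load 115/120]
  45 → break 1  [load 95/120]
  45 → break 3 (new)  [load 45/120]
  40 → break 3  [load 85/120]
  45 → break 4 (new)  [load 45/120]
  40 → break 4  [load 85/120]
  45 → break 5 (new)  [load 45/120]
  20 → break 1  [load 115/120]
  40 → break 5  [load 85/120]
  15 → break 3  [load 100/120]
  35 → break 4  [load 120/120]
  45 → break 6 (new)  [load 45/120]
6 commercial breaks opened.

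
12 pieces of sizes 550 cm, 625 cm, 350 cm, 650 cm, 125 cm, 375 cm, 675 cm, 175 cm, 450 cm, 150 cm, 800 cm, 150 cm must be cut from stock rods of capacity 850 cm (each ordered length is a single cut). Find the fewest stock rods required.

7

Total = 800 + 675 + 650 + 625 + 550 + 450 + 375 + 350 + 175 + 150 + 150 + 125 = 5075 cm.
Lower bound: ⌈5075/850⌉ = 6 stock rods.
A packing using 7 stock rods:
  stock rod 1: 800 = 800
  stock rod 2: 675 + 175 = 850
  stock rod 3: 650 + 150 = 800
  stock rod 4: 625 + 150 = 775
  stock rod 5: 550 + 125 = 675
  stock rod 6: 450 + 375 = 825
  stock rod 7: 350 = 350
No arrangement into 6 stock rods stays within capacity, so 7 is optimal.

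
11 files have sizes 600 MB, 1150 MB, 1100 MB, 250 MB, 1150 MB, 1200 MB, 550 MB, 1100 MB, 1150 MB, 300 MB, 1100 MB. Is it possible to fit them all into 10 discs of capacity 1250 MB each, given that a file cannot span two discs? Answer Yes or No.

Yes

A valid assignment using 9 discs:
  disc 1: 1200 = 1200
  disc 2: 1150 = 1150
  disc 3: 1150 = 1150
  disc 4: 1150 = 1150
  disc 5: 1100 = 1100
  disc 6: 1100 = 1100
  disc 7: 1100 = 1100
  disc 8: 600 + 550 = 1150
  disc 9: 300 + 250 = 550
That uses only 9 ≤ 10, so 10 discs are enough.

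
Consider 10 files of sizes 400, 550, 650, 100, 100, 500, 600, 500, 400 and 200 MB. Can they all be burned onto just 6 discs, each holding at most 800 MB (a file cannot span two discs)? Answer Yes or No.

Yes

A valid assignment using 6 discs:
  disc 1: 650 + 100 = 750
  disc 2: 600 + 200 = 800
  disc 3: 550 + 100 = 650
  disc 4: 500 = 500
  disc 5: 500 = 500
  disc 6: 400 + 400 = 800
Every load is within 800 MB, so 6 discs suffice.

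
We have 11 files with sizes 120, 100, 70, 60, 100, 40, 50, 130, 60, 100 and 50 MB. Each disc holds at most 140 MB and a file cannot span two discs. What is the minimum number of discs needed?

8

Total = 130 + 120 + 100 + 100 + 100 + 70 + 60 + 60 + 50 + 50 + 40 = 880 MB.
Lower bound: ⌈880/140⌉ = 7 discs.
A packing using 8 discs:
  disc 1: 130 = 130
  disc 2: 120 = 120
  disc 3: 100 + 40 = 140
  disc 4: 100 = 100
  disc 5: 100 = 100
  disc 6: 70 + 60 = 130
  disc 7: 60 + 50 = 110
  disc 8: 50 = 50
No arrangement into 7 discs stays within capacity, so 8 is optimal.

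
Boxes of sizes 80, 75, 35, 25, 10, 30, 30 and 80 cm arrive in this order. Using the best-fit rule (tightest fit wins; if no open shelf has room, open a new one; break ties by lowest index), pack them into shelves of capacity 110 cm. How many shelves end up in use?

  80 → shelf 1 (new)  [load 80/110]
  75 → shelf 2 (new)  [load 75/110]
  35 → shelf 2  [load 110/110]
  25 → shelf 1  [load 105/110]
  10 → shelf 3 (new)  [load 10/110]
  30 → shelf 3  [load 40/110]
  30 → shelf 3  [load 70/110]
  80 → shelf 4 (new)  [load 80/110]
4 shelves opened.

4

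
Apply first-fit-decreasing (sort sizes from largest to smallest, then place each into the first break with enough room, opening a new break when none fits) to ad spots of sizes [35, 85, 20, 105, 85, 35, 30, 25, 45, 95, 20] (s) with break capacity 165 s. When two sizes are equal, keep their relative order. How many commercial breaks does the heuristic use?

Sorted descending: 105, 95, 85, 85, 45, 35, 35, 30, 25, 20, 20.
  105 → break 1 (new)  [load 105/165]
  95 → break 2 (new)  [load 95/165]
  85 → break 3 (new)  [load 85/165]
  85 → break 4 (new)  [load 85/165]
  45 → break 1  [load 150/165]
  35 → break 2  [load 130/165]
  35 → break 2  [load 165/165]
  30 → break 3  [load 115/165]
  25 → break 3  [load 140/165]
  20 → break 3  [load 160/165]
  20 → break 4  [load 105/165]
4 commercial breaks opened.

4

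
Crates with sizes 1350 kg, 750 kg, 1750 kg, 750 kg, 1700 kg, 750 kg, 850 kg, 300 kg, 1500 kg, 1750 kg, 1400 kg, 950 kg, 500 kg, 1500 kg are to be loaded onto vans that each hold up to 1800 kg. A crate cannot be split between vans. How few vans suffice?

Total = 1750 + 1750 + 1700 + 1500 + 1500 + 1400 + 1350 + 950 + 850 + 750 + 750 + 750 + 500 + 300 = 15800 kg.
Lower bound: ⌈15800/1800⌉ = 9 vans.
A packing using 10 vans:
  van 1: 1750 = 1750
  van 2: 1750 = 1750
  van 3: 1700 = 1700
  van 4: 1500 + 300 = 1800
  van 5: 1500 = 1500
  van 6: 1400 = 1400
  van 7: 1350 = 1350
  van 8: 950 + 850 = 1800
  van 9: 750 + 750 = 1500
  van 10: 750 + 500 = 1250
No arrangement into 9 vans stays within capacity, so 10 is optimal.

10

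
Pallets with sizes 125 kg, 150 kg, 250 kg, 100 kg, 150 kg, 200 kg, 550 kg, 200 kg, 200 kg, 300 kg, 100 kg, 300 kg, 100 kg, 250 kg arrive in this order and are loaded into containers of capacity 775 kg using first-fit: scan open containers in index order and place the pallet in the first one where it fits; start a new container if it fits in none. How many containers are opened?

  125 → container 1 (new)  [load 125/775]
  150 → container 1  [load 275/775]
  250 → container 1  [load 525/775]
  100 → container 1  [load 625/775]
  150 → container 1  [load 775/775]
  200 → container 2 (new)  [load 200/775]
  550 → container 2  [load 750/775]
  200 → container 3 (new)  [load 200/775]
  200 → container 3  [load 400/775]
  300 → container 3  [load 700/775]
  100 → container 4 (new)  [load 100/775]
  300 → container 4  [load 400/775]
  100 → container 4  [load 500/775]
  250 → container 4  [load 750/775]
4 containers opened.

4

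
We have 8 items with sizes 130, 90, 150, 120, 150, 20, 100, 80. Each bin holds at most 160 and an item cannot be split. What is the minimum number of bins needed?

Total = 150 + 150 + 130 + 120 + 100 + 90 + 80 + 20 = 840.
Lower bound: ⌈840/160⌉ = 6 bins.
A packing using 7 bins:
  bin 1: 150 = 150
  bin 2: 150 = 150
  bin 3: 130 + 20 = 150
  bin 4: 120 = 120
  bin 5: 100 = 100
  bin 6: 90 = 90
  bin 7: 80 = 80
No arrangement into 6 bins stays within capacity, so 7 is optimal.

7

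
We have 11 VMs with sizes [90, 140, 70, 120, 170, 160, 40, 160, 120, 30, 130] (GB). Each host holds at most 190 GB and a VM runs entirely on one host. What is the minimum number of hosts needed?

8

Total = 170 + 160 + 160 + 140 + 130 + 120 + 120 + 90 + 70 + 40 + 30 = 1230 GB.
Lower bound: ⌈1230/190⌉ = 7 hosts.
A packing using 8 hosts:
  host 1: 170 = 170
  host 2: 160 + 30 = 190
  host 3: 160 = 160
  host 4: 140 + 40 = 180
  host 5: 130 = 130
  host 6: 120 + 70 = 190
  host 7: 120 = 120
  host 8: 90 = 90
No arrangement into 7 hosts stays within capacity, so 8 is optimal.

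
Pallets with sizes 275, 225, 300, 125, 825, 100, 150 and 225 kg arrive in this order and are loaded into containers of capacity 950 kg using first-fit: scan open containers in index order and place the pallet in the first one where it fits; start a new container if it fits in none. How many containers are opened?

3

  275 → container 1 (new)  [load 275/950]
  225 → container 1  [load 500/950]
  300 → container 1  [load 800/950]
  125 → container 1  [load 925/950]
  825 → container 2 (new)  [load 825/950]
  100 → container 2  [load 925/950]
  150 → container 3 (new)  [load 150/950]
  225 → container 3  [load 375/950]
3 containers opened.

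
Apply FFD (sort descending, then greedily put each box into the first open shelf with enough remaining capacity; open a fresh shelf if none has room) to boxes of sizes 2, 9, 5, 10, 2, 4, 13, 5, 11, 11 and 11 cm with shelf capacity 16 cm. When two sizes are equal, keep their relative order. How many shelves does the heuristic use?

6

Sorted descending: 13, 11, 11, 11, 10, 9, 5, 5, 4, 2, 2.
  13 → shelf 1 (new)  [load 13/16]
  11 → shelf 2 (new)  [load 11/16]
  11 → shelf 3 (new)  [load 11/16]
  11 → shelf 4 (new)  [load 11/16]
  10 → shelf 5 (new)  [load 10/16]
  9 → shelf 6 (new)  [load 9/16]
  5 → shelf 2  [load 16/16]
  5 → shelf 3  [load 16/16]
  4 → shelf 4  [load 15/16]
  2 → shelf 1  [load 15/16]
  2 → shelf 5  [load 12/16]
6 shelves opened.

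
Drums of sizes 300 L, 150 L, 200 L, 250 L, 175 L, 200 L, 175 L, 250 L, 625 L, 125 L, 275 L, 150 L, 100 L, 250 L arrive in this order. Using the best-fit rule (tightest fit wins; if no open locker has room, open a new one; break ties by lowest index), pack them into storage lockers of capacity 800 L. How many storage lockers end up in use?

  300 → locker 1 (new)  [load 300/800]
  150 → locker 1  [load 450/800]
  200 → locker 1  [load 650/800]
  250 → locker 2 (new)  [load 250/800]
  175 → locker 2  [load 425/800]
  200 → locker 2  [load 625/800]
  175 → locker 2  [load 800/800]
  250 → locker 3 (new)  [load 250/800]
  625 → locker 4 (new)  [load 625/800]
  125 → locker 1  [load 775/800]
  275 → locker 3  [load 525/800]
  150 → locker 4  [load 775/800]
  100 → locker 3  [load 625/800]
  250 → locker 5 (new)  [load 250/800]
5 storage lockers opened.

5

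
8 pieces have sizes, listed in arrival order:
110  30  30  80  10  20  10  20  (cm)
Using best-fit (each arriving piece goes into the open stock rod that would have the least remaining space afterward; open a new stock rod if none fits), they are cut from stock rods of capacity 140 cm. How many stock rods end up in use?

  110 → stock rod 1 (new)  [load 110/140]
  30 → stock rod 1  [load 140/140]
  30 → stock rod 2 (new)  [load 30/140]
  80 → stock rod 2  [load 110/140]
  10 → stock rod 2  [load 120/140]
  20 → stock rod 2  [load 140/140]
  10 → stock rod 3 (new)  [load 10/140]
  20 → stock rod 3  [load 30/140]
3 stock rods opened.

3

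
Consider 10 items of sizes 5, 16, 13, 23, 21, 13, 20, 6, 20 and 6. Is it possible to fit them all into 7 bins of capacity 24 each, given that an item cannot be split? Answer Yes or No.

A valid assignment using 7 bins:
  bin 1: 23 = 23
  bin 2: 21 = 21
  bin 3: 20 = 20
  bin 4: 20 = 20
  bin 5: 16 + 6 = 22
  bin 6: 13 + 6 + 5 = 24
  bin 7: 13 = 13
Every load is within 24, so 7 bins suffice.

Yes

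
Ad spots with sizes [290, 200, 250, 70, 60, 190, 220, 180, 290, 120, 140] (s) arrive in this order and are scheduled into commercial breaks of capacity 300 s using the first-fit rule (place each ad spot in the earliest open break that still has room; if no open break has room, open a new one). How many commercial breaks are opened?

8

  290 → break 1 (new)  [load 290/300]
  200 → break 2 (new)  [load 200/300]
  250 → break 3 (new)  [load 250/300]
  70 → break 2  [load 270/300]
  60 → break 4 (new)  [load 60/300]
  190 → break 4  [load 250/300]
  220 → break 5 (new)  [load 220/300]
  180 → break 6 (new)  [load 180/300]
  290 → break 7 (new)  [load 290/300]
  120 → break 6  [load 300/300]
  140 → break 8 (new)  [load 140/300]
8 commercial breaks opened.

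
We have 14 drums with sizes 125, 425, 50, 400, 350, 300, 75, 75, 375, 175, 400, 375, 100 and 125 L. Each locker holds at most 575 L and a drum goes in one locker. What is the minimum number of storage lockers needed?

Total = 425 + 400 + 400 + 375 + 375 + 350 + 300 + 175 + 125 + 125 + 100 + 75 + 75 + 50 = 3350 L.
Lower bound: ⌈3350/575⌉ = 6 storage lockers.
Also, 7 drums each exceed 575/2 L, and no two of those can share a locker, so at least 7 storage lockers are needed.
A packing using 7 storage lockers:
  locker 1: 425 + 125 = 550
  locker 2: 400 + 175 = 575
  locker 3: 400 + 125 + 50 = 575
  locker 4: 375 + 100 + 75 = 550
  locker 5: 375 + 75 = 450
  locker 6: 350 = 350
  locker 7: 300 = 300
This matches the lower bound, so 7 is optimal.

7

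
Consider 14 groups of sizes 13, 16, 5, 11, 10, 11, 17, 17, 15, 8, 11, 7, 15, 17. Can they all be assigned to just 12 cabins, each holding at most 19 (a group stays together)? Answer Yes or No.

A valid assignment using 11 cabins:
  cabin 1: 17 = 17
  cabin 2: 17 = 17
  cabin 3: 17 = 17
  cabin 4: 16 = 16
  cabin 5: 15 = 15
  cabin 6: 15 = 15
  cabin 7: 13 + 5 = 18
  cabin 8: 11 + 8 = 19
  cabin 9: 11 + 7 = 18
  cabin 10: 11 = 11
  cabin 11: 10 = 10
That uses only 11 ≤ 12, so 12 cabins are enough.

Yes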